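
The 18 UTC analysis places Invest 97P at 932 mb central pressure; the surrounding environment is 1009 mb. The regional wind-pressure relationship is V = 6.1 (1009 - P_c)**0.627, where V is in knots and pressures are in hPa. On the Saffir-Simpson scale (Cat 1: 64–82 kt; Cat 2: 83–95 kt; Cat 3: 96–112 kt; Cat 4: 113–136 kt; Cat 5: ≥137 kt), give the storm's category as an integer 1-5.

ΔP = 1009 − 932 = 77 mb.
V ≈ 6.1 × 77^0.627 = 6.1 × 15.23 ≈ 93 kt.
93 kt falls in the Category 2 band.

2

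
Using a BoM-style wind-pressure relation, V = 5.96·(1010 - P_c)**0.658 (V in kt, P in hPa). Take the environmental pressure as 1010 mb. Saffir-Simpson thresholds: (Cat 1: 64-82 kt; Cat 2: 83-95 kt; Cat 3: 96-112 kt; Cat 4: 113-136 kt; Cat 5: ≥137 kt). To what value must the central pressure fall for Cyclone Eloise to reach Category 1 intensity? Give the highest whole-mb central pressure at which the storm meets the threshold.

Category 1 begins at V = 64 kt.
Required ΔP = (64/5.96)^(1/0.658) = 10.738^1.520 ≈ 36.88 mb.
P_c ≤ 1010 − 36.88 = 973.12, so the highest integer P_c is 973 mb.

973 mb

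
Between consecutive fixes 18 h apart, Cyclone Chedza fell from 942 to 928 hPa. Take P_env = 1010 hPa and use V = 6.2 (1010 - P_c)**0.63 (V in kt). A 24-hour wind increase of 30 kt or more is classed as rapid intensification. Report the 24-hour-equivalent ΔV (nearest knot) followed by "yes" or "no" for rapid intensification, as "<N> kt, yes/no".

V₁: ΔP = 68, V ≈ 6.2 × 68^0.63 ≈ 88.49 kt.
V₂: ΔP = 82, V ≈ 6.2 × 82^0.63 ≈ 99.56 kt.
ΔV over 18 h = 11.07 kt → 24 h equivalent = 11.07 × 24/18 ≈ 14.76 kt.
15 kt < 30 kt ⇒ not rapid intensification.

15 kt, no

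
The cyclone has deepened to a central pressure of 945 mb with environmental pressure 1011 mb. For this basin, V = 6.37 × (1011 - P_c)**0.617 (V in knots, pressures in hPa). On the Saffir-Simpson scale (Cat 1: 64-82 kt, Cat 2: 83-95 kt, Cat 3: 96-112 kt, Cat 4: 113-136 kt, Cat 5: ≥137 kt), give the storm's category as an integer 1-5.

ΔP = 1011 − 945 = 66 mb.
V ≈ 6.37 × 66^0.617 = 6.37 × 13.26 ≈ 84 kt.
84 kt falls in the Category 2 band.

2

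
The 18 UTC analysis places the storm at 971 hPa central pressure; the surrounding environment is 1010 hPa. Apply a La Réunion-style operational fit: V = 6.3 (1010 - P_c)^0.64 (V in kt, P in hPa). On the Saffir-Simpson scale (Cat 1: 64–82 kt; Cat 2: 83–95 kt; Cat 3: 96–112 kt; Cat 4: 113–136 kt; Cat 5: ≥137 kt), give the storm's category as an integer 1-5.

1

ΔP = 1010 − 971 = 39 hPa.
V ≈ 6.3 × 39^0.64 = 6.3 × 10.43 ≈ 66 kt.
66 kt falls in the Category 1 band.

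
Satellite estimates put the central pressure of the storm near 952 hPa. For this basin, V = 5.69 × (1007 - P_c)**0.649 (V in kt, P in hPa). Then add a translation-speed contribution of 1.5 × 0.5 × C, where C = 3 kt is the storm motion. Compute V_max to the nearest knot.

ΔP = 1007 − 952 = 55 hPa.
55^0.649 ≈ 13.474.
V ≈ 5.69 × 13.474 ≈ 76.7 kt.
Translation term: 1.5 × 0.5 × 3 = 2.25 kt.
Corrected V ≈ 78.95 kt → 79 kt.

79 kt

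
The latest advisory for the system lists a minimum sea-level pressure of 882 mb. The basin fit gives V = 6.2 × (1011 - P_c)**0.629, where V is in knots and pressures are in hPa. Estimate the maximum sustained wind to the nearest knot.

132 kt

ΔP = 1011 − 882 = 129 mb.
129^0.629 ≈ 21.260.
V ≈ 6.2 × 21.260 ≈ 131.8 kt.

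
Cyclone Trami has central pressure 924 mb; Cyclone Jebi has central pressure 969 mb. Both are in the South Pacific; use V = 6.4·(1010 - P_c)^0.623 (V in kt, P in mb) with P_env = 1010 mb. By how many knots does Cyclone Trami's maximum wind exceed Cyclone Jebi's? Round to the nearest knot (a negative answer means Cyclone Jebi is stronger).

Cyclone Trami: ΔP = 86; V ≈ 6.4 × 86^0.623 ≈ 102.65 kt.
Cyclone Jebi: ΔP = 41; V ≈ 6.4 × 41^0.623 ≈ 64.71 kt.
Difference ≈ 102.65 − 64.71 = 37.94 → 38 kt.

38 kt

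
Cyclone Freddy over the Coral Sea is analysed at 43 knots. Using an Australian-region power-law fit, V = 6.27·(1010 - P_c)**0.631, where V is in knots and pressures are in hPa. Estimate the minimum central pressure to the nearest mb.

989 mb

ΔP = (V / 6.27)^(1/0.631) = (43/6.27)^1.585.
43/6.27 = 6.858; 6.858^1.585 ≈ 21.14 mb.
P_c = 1010 − 21.14 = 988.86 ≈ 989 mb.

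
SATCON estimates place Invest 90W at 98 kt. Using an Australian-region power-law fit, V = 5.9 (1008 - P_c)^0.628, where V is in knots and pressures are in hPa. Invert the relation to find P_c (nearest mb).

ΔP = (V / 5.9)^(1/0.628) = (98/5.9)^1.592.
98/5.9 = 16.610; 16.610^1.592 ≈ 87.75 mb.
P_c = 1008 − 87.75 = 920.25 ≈ 920 mb.

920 mb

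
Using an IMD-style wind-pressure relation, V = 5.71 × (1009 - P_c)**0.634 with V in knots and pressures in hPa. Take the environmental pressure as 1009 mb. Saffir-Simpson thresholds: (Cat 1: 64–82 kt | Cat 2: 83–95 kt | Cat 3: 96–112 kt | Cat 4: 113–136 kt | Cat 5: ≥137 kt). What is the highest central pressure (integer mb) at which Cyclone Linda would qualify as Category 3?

923 mb

Category 3 begins at V = 96 kt.
Required ΔP = (96/5.71)^(1/0.634) = 16.813^1.577 ≈ 85.74 mb.
P_c ≤ 1009 − 85.74 = 923.26, so the highest integer P_c is 923 mb.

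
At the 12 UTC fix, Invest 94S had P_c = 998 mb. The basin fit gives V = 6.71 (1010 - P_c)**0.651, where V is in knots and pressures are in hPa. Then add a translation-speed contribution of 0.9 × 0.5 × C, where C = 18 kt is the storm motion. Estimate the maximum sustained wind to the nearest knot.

42 kt

ΔP = 1010 − 998 = 12 mb.
12^0.651 ≈ 5.041.
V ≈ 6.71 × 5.041 ≈ 33.8 kt.
Translation term: 0.9 × 0.5 × 18 = 8.1 kt.
Corrected V ≈ 41.9 kt → 42 kt.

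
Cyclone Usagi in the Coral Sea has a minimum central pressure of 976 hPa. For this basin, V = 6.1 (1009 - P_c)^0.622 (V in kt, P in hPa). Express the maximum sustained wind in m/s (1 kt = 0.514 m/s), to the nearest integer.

ΔP = 1009 − 976 = 33 hPa.
V ≈ 6.1 × 33^0.622 = 6.1 × 8.801 ≈ 53.684 kt.
53.684 × 0.514 ≈ 27.59 m/s → 28 m/s.

28 m/s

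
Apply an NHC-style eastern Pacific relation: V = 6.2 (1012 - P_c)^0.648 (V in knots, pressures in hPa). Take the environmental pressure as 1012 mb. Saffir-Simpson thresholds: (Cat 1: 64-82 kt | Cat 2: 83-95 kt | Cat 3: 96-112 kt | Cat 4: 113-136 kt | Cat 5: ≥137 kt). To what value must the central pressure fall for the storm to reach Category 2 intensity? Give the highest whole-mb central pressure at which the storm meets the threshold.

Category 2 begins at V = 83 kt.
Required ΔP = (83/6.2)^(1/0.648) = 13.387^1.543 ≈ 54.79 mb.
P_c ≤ 1012 − 54.79 = 957.21, so the highest integer P_c is 957 mb.

957 mb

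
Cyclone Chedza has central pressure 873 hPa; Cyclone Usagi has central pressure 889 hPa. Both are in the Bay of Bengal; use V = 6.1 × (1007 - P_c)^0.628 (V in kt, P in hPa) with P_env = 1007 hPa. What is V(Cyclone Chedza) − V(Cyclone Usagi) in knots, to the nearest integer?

10 kt

Cyclone Chedza: ΔP = 134; V ≈ 6.1 × 134^0.628 ≈ 132.18 kt.
Cyclone Usagi: ΔP = 118; V ≈ 6.1 × 118^0.628 ≈ 122.03 kt.
Difference ≈ 132.18 − 122.03 = 10.15 → 10 kt.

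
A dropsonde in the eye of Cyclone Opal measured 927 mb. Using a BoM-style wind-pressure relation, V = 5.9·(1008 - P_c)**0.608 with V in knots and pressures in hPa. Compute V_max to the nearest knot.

ΔP = 1008 − 927 = 81 mb.
81^0.608 ≈ 14.466.
V ≈ 5.9 × 14.466 ≈ 85.4 kt.

85 kt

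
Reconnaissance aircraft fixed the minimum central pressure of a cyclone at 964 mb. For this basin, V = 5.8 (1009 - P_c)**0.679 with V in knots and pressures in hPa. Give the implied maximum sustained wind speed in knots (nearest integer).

ΔP = 1009 − 964 = 45 mb.
45^0.679 ≈ 13.260.
V ≈ 5.8 × 13.260 ≈ 76.9 kt.

77 kt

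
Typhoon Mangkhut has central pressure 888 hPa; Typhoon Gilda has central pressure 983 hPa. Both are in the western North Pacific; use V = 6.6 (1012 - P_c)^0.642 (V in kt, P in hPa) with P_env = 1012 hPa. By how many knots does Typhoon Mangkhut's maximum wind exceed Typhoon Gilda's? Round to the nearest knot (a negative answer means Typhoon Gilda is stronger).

88 kt

Typhoon Mangkhut: ΔP = 124; V ≈ 6.6 × 124^0.642 ≈ 145.72 kt.
Typhoon Gilda: ΔP = 29; V ≈ 6.6 × 29^0.642 ≈ 57.33 kt.
Difference ≈ 145.72 − 57.33 = 88.39 → 88 kt.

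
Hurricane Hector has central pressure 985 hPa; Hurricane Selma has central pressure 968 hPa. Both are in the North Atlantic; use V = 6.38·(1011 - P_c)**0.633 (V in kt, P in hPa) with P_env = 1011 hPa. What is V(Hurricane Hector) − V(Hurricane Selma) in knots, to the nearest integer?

Hurricane Hector: ΔP = 26; V ≈ 6.38 × 26^0.633 ≈ 50.18 kt.
Hurricane Selma: ΔP = 43; V ≈ 6.38 × 43^0.633 ≈ 68.99 kt.
Difference ≈ 50.18 − 68.99 = -18.81 → -19 kt.

-19 kt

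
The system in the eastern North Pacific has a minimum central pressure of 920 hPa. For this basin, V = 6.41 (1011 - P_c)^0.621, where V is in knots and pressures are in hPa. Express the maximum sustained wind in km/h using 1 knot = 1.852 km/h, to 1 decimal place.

ΔP = 1011 − 920 = 91 hPa.
V ≈ 6.41 × 91^0.621 = 6.41 × 16.465 ≈ 105.541 kt.
105.541 × 1.852 ≈ 195.46 km/h → 195.5 km/h.

195.5 km/h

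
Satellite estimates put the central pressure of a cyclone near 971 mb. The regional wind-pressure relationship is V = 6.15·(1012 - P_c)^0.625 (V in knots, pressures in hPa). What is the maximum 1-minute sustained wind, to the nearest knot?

63 kt

ΔP = 1012 − 971 = 41 mb.
41^0.625 ≈ 10.186.
V ≈ 6.15 × 10.186 ≈ 62.6 kt.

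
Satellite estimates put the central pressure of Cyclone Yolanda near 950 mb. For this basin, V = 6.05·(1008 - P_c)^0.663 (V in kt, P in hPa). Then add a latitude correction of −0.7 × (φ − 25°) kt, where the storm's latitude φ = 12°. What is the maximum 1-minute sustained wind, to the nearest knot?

ΔP = 1008 − 950 = 58 mb.
58^0.663 ≈ 14.762.
V ≈ 6.05 × 14.762 ≈ 89.3 kt.
Latitude correction: −0.7 × (12 − 25) = 9.1 kt.
Corrected V ≈ 98.4 kt → 98 kt.

98 kt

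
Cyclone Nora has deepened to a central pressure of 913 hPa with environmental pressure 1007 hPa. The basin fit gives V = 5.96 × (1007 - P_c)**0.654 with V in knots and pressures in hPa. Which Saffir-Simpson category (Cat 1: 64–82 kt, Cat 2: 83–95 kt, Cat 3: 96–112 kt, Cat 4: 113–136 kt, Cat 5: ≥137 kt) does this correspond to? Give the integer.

ΔP = 1007 − 913 = 94 hPa.
V ≈ 5.96 × 94^0.654 = 5.96 × 19.52 ≈ 116 kt.
116 kt falls in the Category 4 band.

4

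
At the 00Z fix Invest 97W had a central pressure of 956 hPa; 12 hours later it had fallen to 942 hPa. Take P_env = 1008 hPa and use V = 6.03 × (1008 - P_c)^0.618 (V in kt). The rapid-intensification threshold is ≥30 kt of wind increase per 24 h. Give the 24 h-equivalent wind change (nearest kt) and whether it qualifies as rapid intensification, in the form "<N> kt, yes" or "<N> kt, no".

22 kt, no

V₁: ΔP = 52, V ≈ 6.03 × 52^0.618 ≈ 69.31 kt.
V₂: ΔP = 66, V ≈ 6.03 × 66^0.618 ≈ 80.31 kt.
ΔV over 12 h = 11.00 kt → 24 h equivalent = 11.00 × 24/12 ≈ 22.00 kt.
22 kt < 30 kt ⇒ not rapid intensification.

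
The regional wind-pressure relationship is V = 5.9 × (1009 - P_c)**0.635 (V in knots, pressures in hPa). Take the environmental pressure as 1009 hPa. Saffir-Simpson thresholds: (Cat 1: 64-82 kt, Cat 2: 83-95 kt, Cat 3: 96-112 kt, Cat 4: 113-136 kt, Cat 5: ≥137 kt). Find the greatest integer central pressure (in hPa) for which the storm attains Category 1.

Category 1 begins at V = 64 kt.
Required ΔP = (64/5.9)^(1/0.635) = 10.847^1.575 ≈ 42.70 hPa.
P_c ≤ 1009 − 42.70 = 966.30, so the highest integer P_c is 966 hPa.

966 hPa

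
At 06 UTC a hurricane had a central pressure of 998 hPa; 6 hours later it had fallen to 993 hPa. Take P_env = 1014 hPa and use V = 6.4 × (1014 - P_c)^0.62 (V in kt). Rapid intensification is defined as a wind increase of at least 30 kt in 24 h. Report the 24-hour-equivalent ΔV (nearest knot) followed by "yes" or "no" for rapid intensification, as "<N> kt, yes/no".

V₁: ΔP = 16, V ≈ 6.4 × 16^0.62 ≈ 35.71 kt.
V₂: ΔP = 21, V ≈ 6.4 × 21^0.62 ≈ 42.26 kt.
ΔV over 6 h = 6.55 kt → 24 h equivalent = 6.55 × 24/6 ≈ 26.20 kt.
26 kt < 30 kt ⇒ not rapid intensification.

26 kt, no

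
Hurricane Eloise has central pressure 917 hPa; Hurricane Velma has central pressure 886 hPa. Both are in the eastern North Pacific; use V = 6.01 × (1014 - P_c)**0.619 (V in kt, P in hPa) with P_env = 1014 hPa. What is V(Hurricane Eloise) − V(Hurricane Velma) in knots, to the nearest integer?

-19 kt

Hurricane Eloise: ΔP = 97; V ≈ 6.01 × 97^0.619 ≈ 102.02 kt.
Hurricane Velma: ΔP = 128; V ≈ 6.01 × 128^0.619 ≈ 121.13 kt.
Difference ≈ 102.02 − 121.13 = -19.11 → -19 kt.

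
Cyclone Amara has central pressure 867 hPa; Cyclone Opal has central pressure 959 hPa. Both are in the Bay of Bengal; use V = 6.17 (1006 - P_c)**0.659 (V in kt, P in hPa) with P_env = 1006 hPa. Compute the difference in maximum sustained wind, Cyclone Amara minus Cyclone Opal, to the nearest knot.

81 kt

Cyclone Amara: ΔP = 139; V ≈ 6.17 × 139^0.659 ≈ 159.42 kt.
Cyclone Opal: ΔP = 47; V ≈ 6.17 × 47^0.659 ≈ 78.02 kt.
Difference ≈ 159.42 − 78.02 = 81.40 → 81 kt.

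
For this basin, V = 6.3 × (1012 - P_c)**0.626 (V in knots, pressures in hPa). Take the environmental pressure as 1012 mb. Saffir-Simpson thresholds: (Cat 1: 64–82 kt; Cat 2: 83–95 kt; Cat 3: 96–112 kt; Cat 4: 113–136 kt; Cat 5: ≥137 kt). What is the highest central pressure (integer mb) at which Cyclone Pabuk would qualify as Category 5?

Category 5 begins at V = 137 kt.
Required ΔP = (137/6.3)^(1/0.626) = 21.746^1.597 ≈ 136.90 mb.
P_c ≤ 1012 − 136.90 = 875.10, so the highest integer P_c is 875 mb.

875 mb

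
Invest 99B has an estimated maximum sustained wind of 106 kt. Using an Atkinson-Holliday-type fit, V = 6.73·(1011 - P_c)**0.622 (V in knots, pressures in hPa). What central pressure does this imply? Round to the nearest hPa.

ΔP = (V / 6.73)^(1/0.622) = (106/6.73)^1.608.
106/6.73 = 15.750; 15.750^1.608 ≈ 84.12 hPa.
P_c = 1011 − 84.12 = 926.88 ≈ 927 hPa.

927 hPa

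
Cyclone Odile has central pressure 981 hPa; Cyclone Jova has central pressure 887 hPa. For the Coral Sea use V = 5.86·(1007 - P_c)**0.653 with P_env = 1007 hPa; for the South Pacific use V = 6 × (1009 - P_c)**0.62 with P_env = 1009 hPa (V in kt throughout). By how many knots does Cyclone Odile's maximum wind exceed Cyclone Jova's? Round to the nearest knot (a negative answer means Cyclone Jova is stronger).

Cyclone Odile: ΔP = 26; V ≈ 5.86 × 26^0.653 ≈ 49.19 kt.
Cyclone Jova: ΔP = 122; V ≈ 6 × 122^0.62 ≈ 117.95 kt.
Difference ≈ 49.19 − 117.95 = -68.76 → -69 kt.

-69 kt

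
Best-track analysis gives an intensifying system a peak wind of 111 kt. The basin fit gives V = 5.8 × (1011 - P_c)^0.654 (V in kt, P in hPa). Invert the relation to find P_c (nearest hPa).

920 hPa

ΔP = (V / 5.8)^(1/0.654) = (111/5.8)^1.529.
111/5.8 = 19.138; 19.138^1.529 ≈ 91.22 hPa.
P_c = 1011 − 91.22 = 919.78 ≈ 920 hPa.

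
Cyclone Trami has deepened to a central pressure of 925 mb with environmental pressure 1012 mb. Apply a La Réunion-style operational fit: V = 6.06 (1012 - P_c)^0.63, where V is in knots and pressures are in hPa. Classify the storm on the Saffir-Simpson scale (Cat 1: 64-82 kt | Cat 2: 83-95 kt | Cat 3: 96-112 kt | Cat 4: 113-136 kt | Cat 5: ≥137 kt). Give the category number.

3

ΔP = 1012 − 925 = 87 mb.
V ≈ 6.06 × 87^0.63 = 6.06 × 16.67 ≈ 101 kt.
101 kt falls in the Category 3 band.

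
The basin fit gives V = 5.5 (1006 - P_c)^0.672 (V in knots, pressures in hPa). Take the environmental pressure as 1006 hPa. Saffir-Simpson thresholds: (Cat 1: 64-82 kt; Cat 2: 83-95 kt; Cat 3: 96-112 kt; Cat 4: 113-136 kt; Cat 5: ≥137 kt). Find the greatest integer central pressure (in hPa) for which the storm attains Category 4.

916 hPa

Category 4 begins at V = 113 kt.
Required ΔP = (113/5.5)^(1/0.672) = 20.545^1.488 ≈ 89.84 hPa.
P_c ≤ 1006 − 89.84 = 916.16, so the highest integer P_c is 916 hPa.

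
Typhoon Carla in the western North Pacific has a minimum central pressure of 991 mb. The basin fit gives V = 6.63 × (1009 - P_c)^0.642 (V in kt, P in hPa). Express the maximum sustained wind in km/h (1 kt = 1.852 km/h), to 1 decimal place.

78.5 km/h

ΔP = 1009 − 991 = 18 mb.
V ≈ 6.63 × 18^0.642 = 6.63 × 6.396 ≈ 42.403 kt.
42.403 × 1.852 ≈ 78.53 km/h → 78.5 km/h.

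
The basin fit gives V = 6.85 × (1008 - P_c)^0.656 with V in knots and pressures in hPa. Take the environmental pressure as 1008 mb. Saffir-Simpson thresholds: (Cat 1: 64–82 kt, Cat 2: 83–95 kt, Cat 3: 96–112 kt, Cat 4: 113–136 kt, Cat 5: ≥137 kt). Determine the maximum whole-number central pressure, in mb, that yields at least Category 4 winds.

Category 4 begins at V = 113 kt.
Required ΔP = (113/6.85)^(1/0.656) = 16.496^1.524 ≈ 71.74 mb.
P_c ≤ 1008 − 71.74 = 936.26, so the highest integer P_c is 936 mb.

936 mb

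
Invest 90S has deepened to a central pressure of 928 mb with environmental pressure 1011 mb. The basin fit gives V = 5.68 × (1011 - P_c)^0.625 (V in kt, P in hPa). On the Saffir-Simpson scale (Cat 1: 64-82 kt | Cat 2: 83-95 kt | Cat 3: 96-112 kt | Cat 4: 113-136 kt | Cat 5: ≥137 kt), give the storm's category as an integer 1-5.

2

ΔP = 1011 − 928 = 83 mb.
V ≈ 5.68 × 83^0.625 = 5.68 × 15.83 ≈ 90 kt.
90 kt falls in the Category 2 band.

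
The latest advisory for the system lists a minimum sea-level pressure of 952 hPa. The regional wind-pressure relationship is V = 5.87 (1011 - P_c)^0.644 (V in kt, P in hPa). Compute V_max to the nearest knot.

ΔP = 1011 − 952 = 59 hPa.
59^0.644 ≈ 13.817.
V ≈ 5.87 × 13.817 ≈ 81.1 kt.

81 kt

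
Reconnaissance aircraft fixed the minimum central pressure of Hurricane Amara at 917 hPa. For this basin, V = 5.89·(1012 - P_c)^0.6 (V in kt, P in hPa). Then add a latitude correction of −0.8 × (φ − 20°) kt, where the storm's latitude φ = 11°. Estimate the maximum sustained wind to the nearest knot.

98 kt

ΔP = 1012 − 917 = 95 hPa.
95^0.6 ≈ 15.369.
V ≈ 5.89 × 15.369 ≈ 90.5 kt.
Latitude correction: −0.8 × (11 − 20) = 7.2 kt.
Corrected V ≈ 97.7 kt → 98 kt.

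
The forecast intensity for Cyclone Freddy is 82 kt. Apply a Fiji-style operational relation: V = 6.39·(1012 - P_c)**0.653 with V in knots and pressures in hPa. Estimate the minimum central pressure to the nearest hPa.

962 hPa

ΔP = (V / 6.39)^(1/0.653) = (82/6.39)^1.531.
82/6.39 = 12.833; 12.833^1.531 ≈ 49.80 hPa.
P_c = 1012 − 49.80 = 962.20 ≈ 962 hPa.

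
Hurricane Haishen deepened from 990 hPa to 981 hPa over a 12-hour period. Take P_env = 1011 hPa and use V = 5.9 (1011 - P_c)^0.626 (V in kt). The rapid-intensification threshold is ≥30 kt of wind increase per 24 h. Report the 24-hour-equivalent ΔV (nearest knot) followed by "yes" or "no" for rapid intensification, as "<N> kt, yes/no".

V₁: ΔP = 21, V ≈ 5.9 × 21^0.626 ≈ 39.68 kt.
V₂: ΔP = 30, V ≈ 5.9 × 30^0.626 ≈ 49.61 kt.
ΔV over 12 h = 9.93 kt → 24 h equivalent = 9.93 × 24/12 ≈ 19.86 kt.
20 kt < 30 kt ⇒ not rapid intensification.

20 kt, no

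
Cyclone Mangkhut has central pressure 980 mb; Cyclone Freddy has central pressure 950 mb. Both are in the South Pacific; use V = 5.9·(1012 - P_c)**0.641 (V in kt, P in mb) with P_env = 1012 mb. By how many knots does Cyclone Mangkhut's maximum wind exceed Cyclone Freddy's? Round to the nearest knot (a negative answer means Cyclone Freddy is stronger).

-29 kt

Cyclone Mangkhut: ΔP = 32; V ≈ 5.9 × 32^0.641 ≈ 54.41 kt.
Cyclone Freddy: ΔP = 62; V ≈ 5.9 × 62^0.641 ≈ 83.13 kt.
Difference ≈ 54.41 − 83.13 = -28.72 → -29 kt.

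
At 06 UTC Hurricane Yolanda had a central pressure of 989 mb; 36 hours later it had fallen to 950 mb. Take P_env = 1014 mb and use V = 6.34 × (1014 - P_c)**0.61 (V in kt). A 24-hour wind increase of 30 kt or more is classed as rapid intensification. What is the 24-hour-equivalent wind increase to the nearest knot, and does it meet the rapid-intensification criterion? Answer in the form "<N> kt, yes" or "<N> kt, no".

V₁: ΔP = 25, V ≈ 6.34 × 25^0.61 ≈ 45.17 kt.
V₂: ΔP = 64, V ≈ 6.34 × 64^0.61 ≈ 80.14 kt.
ΔV over 36 h = 34.97 kt → 24 h equivalent = 34.97 × 24/36 ≈ 23.31 kt.
23 kt < 30 kt ⇒ not rapid intensification.

23 kt, no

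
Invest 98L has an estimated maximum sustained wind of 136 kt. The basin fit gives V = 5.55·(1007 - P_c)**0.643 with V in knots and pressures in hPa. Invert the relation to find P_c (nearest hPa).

862 hPa

ΔP = (V / 5.55)^(1/0.643) = (136/5.55)^1.555.
136/5.55 = 24.505; 24.505^1.555 ≈ 144.73 hPa.
P_c = 1007 − 144.73 = 862.27 ≈ 862 hPa.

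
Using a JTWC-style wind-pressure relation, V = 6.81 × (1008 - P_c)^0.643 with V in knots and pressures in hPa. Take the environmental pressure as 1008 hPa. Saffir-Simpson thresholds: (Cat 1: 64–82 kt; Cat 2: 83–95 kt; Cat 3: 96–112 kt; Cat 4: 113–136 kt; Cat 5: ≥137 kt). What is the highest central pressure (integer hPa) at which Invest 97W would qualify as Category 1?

Category 1 begins at V = 64 kt.
Required ΔP = (64/6.81)^(1/0.643) = 9.398^1.555 ≈ 32.60 hPa.
P_c ≤ 1008 − 32.60 = 975.40, so the highest integer P_c is 975 hPa.

975 hPa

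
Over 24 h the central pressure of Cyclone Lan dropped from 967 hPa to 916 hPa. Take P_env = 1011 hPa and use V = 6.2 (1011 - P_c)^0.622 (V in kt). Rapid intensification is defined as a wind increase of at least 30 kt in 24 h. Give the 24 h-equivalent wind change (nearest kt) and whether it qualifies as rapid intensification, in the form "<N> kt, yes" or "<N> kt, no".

V₁: ΔP = 44, V ≈ 6.2 × 44^0.622 ≈ 65.26 kt.
V₂: ΔP = 95, V ≈ 6.2 × 95^0.622 ≈ 105.33 kt.
ΔV over 24 h = 40.07 kt → 24 h equivalent = 40.07 × 24/24 ≈ 40.07 kt.
40 kt ≥ 30 kt ⇒ rapid intensification.

40 kt, yes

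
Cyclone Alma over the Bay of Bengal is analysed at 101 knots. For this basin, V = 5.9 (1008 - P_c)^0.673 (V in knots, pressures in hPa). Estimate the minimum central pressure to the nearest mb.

ΔP = (V / 5.9)^(1/0.673) = (101/5.9)^1.486.
101/5.9 = 17.119; 17.119^1.486 ≈ 68.04 mb.
P_c = 1008 − 68.04 = 939.96 ≈ 940 mb.

940 mb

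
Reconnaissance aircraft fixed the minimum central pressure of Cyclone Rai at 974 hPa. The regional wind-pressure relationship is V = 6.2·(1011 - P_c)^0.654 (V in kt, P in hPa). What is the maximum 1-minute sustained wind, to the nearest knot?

ΔP = 1011 − 974 = 37 hPa.
37^0.654 ≈ 10.607.
V ≈ 6.2 × 10.607 ≈ 65.8 kt.

66 kt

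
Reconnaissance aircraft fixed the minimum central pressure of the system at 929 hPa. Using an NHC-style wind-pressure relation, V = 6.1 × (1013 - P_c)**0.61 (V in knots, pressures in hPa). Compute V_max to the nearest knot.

91 kt

ΔP = 1013 − 929 = 84 hPa.
84^0.61 ≈ 14.921.
V ≈ 6.1 × 14.921 ≈ 91.0 kt.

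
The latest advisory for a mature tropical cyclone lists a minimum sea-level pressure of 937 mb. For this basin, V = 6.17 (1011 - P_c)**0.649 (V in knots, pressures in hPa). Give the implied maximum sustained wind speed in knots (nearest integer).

101 kt

ΔP = 1011 − 937 = 74 mb.
74^0.649 ≈ 16.335.
V ≈ 6.17 × 16.335 ≈ 100.8 kt.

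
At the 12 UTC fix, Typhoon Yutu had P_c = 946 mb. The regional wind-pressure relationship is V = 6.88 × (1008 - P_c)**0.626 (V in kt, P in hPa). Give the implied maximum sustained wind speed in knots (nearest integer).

91 kt

ΔP = 1008 − 946 = 62 mb.
62^0.626 ≈ 13.245.
V ≈ 6.88 × 13.245 ≈ 91.1 kt.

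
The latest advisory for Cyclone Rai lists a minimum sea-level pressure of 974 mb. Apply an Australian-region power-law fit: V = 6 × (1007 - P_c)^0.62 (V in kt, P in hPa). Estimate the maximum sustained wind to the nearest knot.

ΔP = 1007 − 974 = 33 mb.
33^0.62 ≈ 8.739.
V ≈ 6 × 8.739 ≈ 52.4 kt.

52 kt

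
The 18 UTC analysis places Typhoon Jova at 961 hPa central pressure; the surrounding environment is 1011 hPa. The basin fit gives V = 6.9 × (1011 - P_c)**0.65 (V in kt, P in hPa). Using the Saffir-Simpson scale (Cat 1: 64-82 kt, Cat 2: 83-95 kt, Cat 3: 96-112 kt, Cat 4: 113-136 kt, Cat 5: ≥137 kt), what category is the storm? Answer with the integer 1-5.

ΔP = 1011 − 961 = 50 hPa.
V ≈ 6.9 × 50^0.65 = 6.9 × 12.72 ≈ 88 kt.
88 kt falls in the Category 2 band.

2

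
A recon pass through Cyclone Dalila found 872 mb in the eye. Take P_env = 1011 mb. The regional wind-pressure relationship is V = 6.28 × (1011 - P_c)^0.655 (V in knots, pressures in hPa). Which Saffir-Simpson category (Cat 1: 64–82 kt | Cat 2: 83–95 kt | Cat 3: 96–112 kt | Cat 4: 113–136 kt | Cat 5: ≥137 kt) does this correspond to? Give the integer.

5

ΔP = 1011 − 872 = 139 mb.
V ≈ 6.28 × 139^0.655 = 6.28 × 25.33 ≈ 159 kt.
159 kt falls in the Category 5 band.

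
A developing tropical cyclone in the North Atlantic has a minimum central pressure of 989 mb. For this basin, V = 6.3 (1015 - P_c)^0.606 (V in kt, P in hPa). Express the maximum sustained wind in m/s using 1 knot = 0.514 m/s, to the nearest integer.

ΔP = 1015 − 989 = 26 mb.
V ≈ 6.3 × 26^0.606 = 6.3 × 7.202 ≈ 45.375 kt.
45.375 × 0.514 ≈ 23.32 m/s → 23 m/s.

23 m/s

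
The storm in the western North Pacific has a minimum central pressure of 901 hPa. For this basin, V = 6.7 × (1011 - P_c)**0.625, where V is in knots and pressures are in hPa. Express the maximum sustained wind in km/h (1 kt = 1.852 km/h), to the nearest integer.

ΔP = 1011 − 901 = 110 hPa.
V ≈ 6.7 × 110^0.625 = 6.7 × 18.874 ≈ 126.458 kt.
126.458 × 1.852 ≈ 234.20 km/h → 234 km/h.

234 km/h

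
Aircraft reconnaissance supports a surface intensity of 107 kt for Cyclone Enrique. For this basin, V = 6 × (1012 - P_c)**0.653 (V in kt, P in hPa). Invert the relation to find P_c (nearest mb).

930 mb

ΔP = (V / 6)^(1/0.653) = (107/6)^1.531.
107/6 = 17.833; 17.833^1.531 ≈ 82.44 mb.
P_c = 1012 − 82.44 = 929.56 ≈ 930 mb.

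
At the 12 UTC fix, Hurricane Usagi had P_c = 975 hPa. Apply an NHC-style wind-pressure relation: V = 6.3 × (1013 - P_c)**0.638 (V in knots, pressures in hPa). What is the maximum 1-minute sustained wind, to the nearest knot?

ΔP = 1013 − 975 = 38 hPa.
38^0.638 ≈ 10.184.
V ≈ 6.3 × 10.184 ≈ 64.2 kt.

64 kt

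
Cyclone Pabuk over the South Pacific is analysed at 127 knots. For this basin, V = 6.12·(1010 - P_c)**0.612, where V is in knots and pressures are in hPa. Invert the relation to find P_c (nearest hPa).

868 hPa

ΔP = (V / 6.12)^(1/0.612) = (127/6.12)^1.634.
127/6.12 = 20.752; 20.752^1.634 ≈ 141.92 hPa.
P_c = 1010 − 141.92 = 868.08 ≈ 868 hPa.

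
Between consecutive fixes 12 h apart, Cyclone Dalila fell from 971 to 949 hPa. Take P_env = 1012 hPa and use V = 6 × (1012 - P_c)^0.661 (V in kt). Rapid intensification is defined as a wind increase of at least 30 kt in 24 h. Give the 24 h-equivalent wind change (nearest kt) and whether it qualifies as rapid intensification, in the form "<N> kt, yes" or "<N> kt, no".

V₁: ΔP = 41, V ≈ 6 × 41^0.661 ≈ 69.86 kt.
V₂: ΔP = 63, V ≈ 6 × 63^0.661 ≈ 92.79 kt.
ΔV over 12 h = 22.93 kt → 24 h equivalent = 22.93 × 24/12 ≈ 45.86 kt.
46 kt ≥ 30 kt ⇒ rapid intensification.

46 kt, yes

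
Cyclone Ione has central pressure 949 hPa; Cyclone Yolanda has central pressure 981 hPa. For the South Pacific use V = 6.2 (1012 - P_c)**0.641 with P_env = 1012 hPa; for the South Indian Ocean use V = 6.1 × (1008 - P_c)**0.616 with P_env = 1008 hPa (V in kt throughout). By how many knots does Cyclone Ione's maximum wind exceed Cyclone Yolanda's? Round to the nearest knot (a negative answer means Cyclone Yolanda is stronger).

Cyclone Ione: ΔP = 63; V ≈ 6.2 × 63^0.641 ≈ 88.26 kt.
Cyclone Yolanda: ΔP = 27; V ≈ 6.1 × 27^0.616 ≈ 46.46 kt.
Difference ≈ 88.26 − 46.46 = 41.80 → 42 kt.

42 kt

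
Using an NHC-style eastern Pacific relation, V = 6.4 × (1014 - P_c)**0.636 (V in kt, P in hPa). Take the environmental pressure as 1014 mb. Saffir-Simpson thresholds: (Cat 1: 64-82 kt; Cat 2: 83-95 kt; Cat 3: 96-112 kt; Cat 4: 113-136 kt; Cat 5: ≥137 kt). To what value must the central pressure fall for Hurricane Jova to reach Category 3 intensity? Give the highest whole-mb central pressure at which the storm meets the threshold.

Category 3 begins at V = 96 kt.
Required ΔP = (96/6.4)^(1/0.636) = 15.000^1.572 ≈ 70.66 mb.
P_c ≤ 1014 − 70.66 = 943.34, so the highest integer P_c is 943 mb.

943 mb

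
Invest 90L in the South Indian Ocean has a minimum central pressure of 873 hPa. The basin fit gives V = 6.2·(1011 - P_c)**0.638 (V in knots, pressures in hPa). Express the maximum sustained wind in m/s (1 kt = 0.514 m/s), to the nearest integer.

ΔP = 1011 − 873 = 138 hPa.
V ≈ 6.2 × 138^0.638 = 6.2 × 23.187 ≈ 143.759 kt.
143.759 × 0.514 ≈ 73.89 m/s → 74 m/s.

74 m/s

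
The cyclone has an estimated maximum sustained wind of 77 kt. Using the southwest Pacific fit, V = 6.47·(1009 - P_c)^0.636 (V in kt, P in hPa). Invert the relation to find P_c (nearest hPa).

960 hPa

ΔP = (V / 6.47)^(1/0.636) = (77/6.47)^1.572.
77/6.47 = 11.901; 11.901^1.572 ≈ 49.11 hPa.
P_c = 1009 − 49.11 = 959.89 ≈ 960 hPa.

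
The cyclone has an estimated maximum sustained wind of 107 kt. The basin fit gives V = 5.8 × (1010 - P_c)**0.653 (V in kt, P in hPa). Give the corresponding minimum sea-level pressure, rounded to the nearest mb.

923 mb

ΔP = (V / 5.8)^(1/0.653) = (107/5.8)^1.531.
107/5.8 = 18.448; 18.448^1.531 ≈ 86.83 mb.
P_c = 1010 − 86.83 = 923.17 ≈ 923 mb.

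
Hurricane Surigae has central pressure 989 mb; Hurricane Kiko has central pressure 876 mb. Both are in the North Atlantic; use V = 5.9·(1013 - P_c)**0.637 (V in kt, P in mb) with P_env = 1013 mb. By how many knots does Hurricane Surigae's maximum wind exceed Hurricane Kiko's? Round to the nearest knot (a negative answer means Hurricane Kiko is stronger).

-91 kt

Hurricane Surigae: ΔP = 24; V ≈ 5.9 × 24^0.637 ≈ 44.67 kt.
Hurricane Kiko: ΔP = 137; V ≈ 5.9 × 137^0.637 ≈ 135.50 kt.
Difference ≈ 44.67 − 135.50 = -90.83 → -91 kt.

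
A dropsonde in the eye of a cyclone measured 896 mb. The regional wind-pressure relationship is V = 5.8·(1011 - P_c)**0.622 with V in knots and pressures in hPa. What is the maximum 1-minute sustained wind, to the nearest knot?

111 kt

ΔP = 1011 − 896 = 115 mb.
115^0.622 ≈ 19.132.
V ≈ 5.8 × 19.132 ≈ 111.0 kt.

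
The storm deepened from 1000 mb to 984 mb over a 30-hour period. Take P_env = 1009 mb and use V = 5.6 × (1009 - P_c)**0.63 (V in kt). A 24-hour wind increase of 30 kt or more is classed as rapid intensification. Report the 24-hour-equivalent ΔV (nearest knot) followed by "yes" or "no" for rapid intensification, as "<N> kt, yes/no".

16 kt, no

V₁: ΔP = 9, V ≈ 5.6 × 9^0.63 ≈ 22.35 kt.
V₂: ΔP = 25, V ≈ 5.6 × 25^0.63 ≈ 42.55 kt.
ΔV over 30 h = 20.20 kt → 24 h equivalent = 20.20 × 24/30 ≈ 16.16 kt.
16 kt < 30 kt ⇒ not rapid intensification.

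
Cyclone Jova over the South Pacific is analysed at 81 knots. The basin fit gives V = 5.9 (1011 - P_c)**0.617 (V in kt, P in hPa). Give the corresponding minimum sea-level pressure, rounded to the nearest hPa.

941 hPa

ΔP = (V / 5.9)^(1/0.617) = (81/5.9)^1.621.
81/5.9 = 13.729; 13.729^1.621 ≈ 69.79 hPa.
P_c = 1011 − 69.79 = 941.21 ≈ 941 hPa.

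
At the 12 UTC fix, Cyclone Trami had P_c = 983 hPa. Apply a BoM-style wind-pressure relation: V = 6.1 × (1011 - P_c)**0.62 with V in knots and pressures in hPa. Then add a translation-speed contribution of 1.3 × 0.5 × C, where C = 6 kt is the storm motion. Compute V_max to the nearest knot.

52 kt

ΔP = 1011 − 983 = 28 hPa.
28^0.62 ≈ 7.893.
V ≈ 6.1 × 7.893 ≈ 48.1 kt.
Translation term: 1.3 × 0.5 × 6 = 3.9 kt.
Corrected V ≈ 52 kt → 52 kt.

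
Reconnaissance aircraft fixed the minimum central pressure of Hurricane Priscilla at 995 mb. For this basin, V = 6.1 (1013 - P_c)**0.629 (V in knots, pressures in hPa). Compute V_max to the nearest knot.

ΔP = 1013 − 995 = 18 mb.
18^0.629 ≈ 6.160.
V ≈ 6.1 × 6.160 ≈ 37.6 kt.

38 kt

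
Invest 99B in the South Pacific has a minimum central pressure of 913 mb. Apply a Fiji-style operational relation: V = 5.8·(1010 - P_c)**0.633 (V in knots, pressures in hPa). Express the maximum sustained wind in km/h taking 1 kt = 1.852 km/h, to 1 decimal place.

194.4 km/h

ΔP = 1010 − 913 = 97 mb.
V ≈ 5.8 × 97^0.633 = 5.8 × 18.098 ≈ 104.967 kt.
104.967 × 1.852 ≈ 194.40 km/h → 194.4 km/h.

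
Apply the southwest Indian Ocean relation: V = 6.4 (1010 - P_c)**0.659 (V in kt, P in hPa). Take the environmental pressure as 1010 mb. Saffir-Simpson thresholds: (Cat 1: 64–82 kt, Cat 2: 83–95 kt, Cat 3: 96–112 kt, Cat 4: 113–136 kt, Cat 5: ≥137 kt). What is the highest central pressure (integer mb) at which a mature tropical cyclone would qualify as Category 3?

Category 3 begins at V = 96 kt.
Required ΔP = (96/6.4)^(1/0.659) = 15.000^1.517 ≈ 60.91 mb.
P_c ≤ 1010 − 60.91 = 949.09, so the highest integer P_c is 949 mb.

949 mb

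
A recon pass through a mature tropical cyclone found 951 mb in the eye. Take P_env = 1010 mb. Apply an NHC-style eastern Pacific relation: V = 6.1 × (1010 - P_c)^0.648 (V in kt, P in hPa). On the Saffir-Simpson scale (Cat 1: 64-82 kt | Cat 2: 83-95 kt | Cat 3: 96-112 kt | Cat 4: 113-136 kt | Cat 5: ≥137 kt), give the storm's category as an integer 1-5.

ΔP = 1010 − 951 = 59 mb.
V ≈ 6.1 × 59^0.648 = 6.1 × 14.04 ≈ 86 kt.
86 kt falls in the Category 2 band.

2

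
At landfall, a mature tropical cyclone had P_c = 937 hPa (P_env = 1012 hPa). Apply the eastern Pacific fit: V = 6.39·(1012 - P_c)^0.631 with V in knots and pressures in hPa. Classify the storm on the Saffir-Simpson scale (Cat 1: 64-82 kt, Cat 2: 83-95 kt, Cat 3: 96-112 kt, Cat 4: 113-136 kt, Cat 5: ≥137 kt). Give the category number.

ΔP = 1012 − 937 = 75 hPa.
V ≈ 6.39 × 75^0.631 = 6.39 × 15.25 ≈ 97 kt.
97 kt falls in the Category 3 band.

3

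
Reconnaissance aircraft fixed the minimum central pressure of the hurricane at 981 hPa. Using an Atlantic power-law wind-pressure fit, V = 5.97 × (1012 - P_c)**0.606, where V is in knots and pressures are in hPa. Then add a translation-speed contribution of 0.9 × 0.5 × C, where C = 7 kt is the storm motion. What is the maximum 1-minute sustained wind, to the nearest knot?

51 kt

ΔP = 1012 − 981 = 31 hPa.
31^0.606 ≈ 8.012.
V ≈ 5.97 × 8.012 ≈ 47.8 kt.
Translation term: 0.9 × 0.5 × 7 = 3.15 kt.
Corrected V ≈ 50.95 kt → 51 kt.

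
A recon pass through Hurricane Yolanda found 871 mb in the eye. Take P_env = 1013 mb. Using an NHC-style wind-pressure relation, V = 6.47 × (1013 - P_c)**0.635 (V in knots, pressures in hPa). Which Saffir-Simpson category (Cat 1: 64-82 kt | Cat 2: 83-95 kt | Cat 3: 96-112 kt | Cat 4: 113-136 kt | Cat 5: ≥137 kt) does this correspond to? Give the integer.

ΔP = 1013 − 871 = 142 mb.
V ≈ 6.47 × 142^0.635 = 6.47 × 23.27 ≈ 151 kt.
151 kt falls in the Category 5 band.

5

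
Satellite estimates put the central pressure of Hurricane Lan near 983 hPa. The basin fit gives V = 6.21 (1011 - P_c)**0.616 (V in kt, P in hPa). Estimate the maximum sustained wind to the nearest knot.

ΔP = 1011 − 983 = 28 hPa.
28^0.616 ≈ 7.788.
V ≈ 6.21 × 7.788 ≈ 48.4 kt.

48 kt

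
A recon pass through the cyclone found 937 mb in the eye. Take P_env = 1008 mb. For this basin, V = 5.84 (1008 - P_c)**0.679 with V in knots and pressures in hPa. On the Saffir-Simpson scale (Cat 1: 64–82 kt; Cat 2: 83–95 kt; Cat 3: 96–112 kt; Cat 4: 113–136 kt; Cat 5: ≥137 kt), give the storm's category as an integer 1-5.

3

ΔP = 1008 − 937 = 71 mb.
V ≈ 5.84 × 71^0.679 = 5.84 × 18.07 ≈ 106 kt.
106 kt falls in the Category 3 band.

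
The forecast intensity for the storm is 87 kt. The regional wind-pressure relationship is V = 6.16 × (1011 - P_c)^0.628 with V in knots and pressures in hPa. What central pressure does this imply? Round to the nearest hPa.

943 hPa

ΔP = (V / 6.16)^(1/0.628) = (87/6.16)^1.592.
87/6.16 = 14.123; 14.123^1.592 ≈ 67.78 hPa.
P_c = 1011 − 67.78 = 943.22 ≈ 943 hPa.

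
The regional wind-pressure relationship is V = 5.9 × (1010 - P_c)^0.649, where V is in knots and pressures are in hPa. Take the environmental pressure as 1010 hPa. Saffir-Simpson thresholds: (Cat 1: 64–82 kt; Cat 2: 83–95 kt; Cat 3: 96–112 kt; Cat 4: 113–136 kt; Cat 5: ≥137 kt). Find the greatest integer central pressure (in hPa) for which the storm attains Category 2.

951 hPa

Category 2 begins at V = 83 kt.
Required ΔP = (83/5.9)^(1/0.649) = 14.068^1.541 ≈ 58.78 hPa.
P_c ≤ 1010 − 58.78 = 951.22, so the highest integer P_c is 951 hPa.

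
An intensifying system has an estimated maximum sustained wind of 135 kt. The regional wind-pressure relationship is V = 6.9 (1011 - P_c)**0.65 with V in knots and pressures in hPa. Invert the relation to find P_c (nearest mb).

914 mb

ΔP = (V / 6.9)^(1/0.65) = (135/6.9)^1.538.
135/6.9 = 19.565; 19.565^1.538 ≈ 97.03 mb.
P_c = 1011 − 97.03 = 913.97 ≈ 914 mb.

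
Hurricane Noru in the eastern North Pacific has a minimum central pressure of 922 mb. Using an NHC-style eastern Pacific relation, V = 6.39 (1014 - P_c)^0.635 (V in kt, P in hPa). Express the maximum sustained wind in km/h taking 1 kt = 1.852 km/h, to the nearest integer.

209 km/h

ΔP = 1014 − 922 = 92 mb.
V ≈ 6.39 × 92^0.635 = 6.39 × 17.661 ≈ 112.851 kt.
112.851 × 1.852 ≈ 209.00 km/h → 209 km/h.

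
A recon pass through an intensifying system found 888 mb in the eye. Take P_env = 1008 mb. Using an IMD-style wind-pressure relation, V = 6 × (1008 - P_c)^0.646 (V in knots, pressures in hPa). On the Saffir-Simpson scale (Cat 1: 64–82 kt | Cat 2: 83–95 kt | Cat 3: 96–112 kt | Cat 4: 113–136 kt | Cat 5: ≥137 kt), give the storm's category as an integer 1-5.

ΔP = 1008 − 888 = 120 mb.
V ≈ 6 × 120^0.646 = 6 × 22.04 ≈ 132 kt.
132 kt falls in the Category 4 band.

4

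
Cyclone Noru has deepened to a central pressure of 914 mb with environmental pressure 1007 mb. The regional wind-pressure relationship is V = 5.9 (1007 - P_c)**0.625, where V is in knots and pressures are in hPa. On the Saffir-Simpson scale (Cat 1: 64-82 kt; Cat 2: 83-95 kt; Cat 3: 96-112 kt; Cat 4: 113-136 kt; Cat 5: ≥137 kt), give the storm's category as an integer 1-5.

ΔP = 1007 − 914 = 93 mb.
V ≈ 5.9 × 93^0.625 = 5.9 × 16.99 ≈ 100 kt.
100 kt falls in the Category 3 band.

3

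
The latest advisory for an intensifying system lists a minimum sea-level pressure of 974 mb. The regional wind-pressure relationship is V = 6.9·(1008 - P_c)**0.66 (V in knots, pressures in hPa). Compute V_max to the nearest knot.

71 kt

ΔP = 1008 − 974 = 34 mb.
34^0.66 ≈ 10.251.
V ≈ 6.9 × 10.251 ≈ 70.7 kt.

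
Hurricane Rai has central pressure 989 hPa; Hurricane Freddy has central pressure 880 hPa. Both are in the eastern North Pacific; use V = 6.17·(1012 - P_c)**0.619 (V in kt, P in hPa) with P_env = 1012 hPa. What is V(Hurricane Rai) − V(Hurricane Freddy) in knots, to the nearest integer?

Hurricane Rai: ΔP = 23; V ≈ 6.17 × 23^0.619 ≈ 42.97 kt.
Hurricane Freddy: ΔP = 132; V ≈ 6.17 × 132^0.619 ≈ 126.74 kt.
Difference ≈ 42.97 − 126.74 = -83.77 → -84 kt.

-84 kt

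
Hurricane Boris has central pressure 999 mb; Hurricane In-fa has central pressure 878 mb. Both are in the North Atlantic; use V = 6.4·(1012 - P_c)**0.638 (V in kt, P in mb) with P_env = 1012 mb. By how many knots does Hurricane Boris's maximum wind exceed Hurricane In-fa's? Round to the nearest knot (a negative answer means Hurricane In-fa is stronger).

Hurricane Boris: ΔP = 13; V ≈ 6.4 × 13^0.638 ≈ 32.88 kt.
Hurricane In-fa: ΔP = 134; V ≈ 6.4 × 134^0.638 ≈ 145.64 kt.
Difference ≈ 32.88 − 145.64 = -112.76 → -113 kt.

-113 kt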